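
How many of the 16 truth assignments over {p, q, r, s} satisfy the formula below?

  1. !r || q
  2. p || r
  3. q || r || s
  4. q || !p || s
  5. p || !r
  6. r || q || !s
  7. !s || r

3

There are 2^4 = 16 truth assignments over (p, q, r, s).
Split on p. With p = true, the clauses containing p are satisfied and !p drops from the rest; 3 of the 2^3 = 8 assignments to the other variables satisfy what remains.
With p = false, by the same count on the reduced clause set, 0 assignments work.
(One model: p=T, q=T, r=F, s=F.)
Total: 3 + 0 = 3.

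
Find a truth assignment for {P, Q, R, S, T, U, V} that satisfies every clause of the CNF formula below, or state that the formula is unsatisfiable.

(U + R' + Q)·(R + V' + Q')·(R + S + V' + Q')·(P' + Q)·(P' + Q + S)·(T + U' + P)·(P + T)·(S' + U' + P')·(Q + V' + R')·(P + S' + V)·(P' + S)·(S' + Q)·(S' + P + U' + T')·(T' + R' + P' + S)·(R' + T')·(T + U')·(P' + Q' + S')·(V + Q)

P: 0, Q: 1, R: 0, S: 0, T: 1, U: 0, V: 0

Suppose P = 0.
Unit clause (T) forces T = 1.
Unit clause (R') forces R = 0.
Suppose V = 0.
Unit clause (S') forces S = 0.
Unit clause (Q) forces Q = 1.
All clauses hold; U can take either value.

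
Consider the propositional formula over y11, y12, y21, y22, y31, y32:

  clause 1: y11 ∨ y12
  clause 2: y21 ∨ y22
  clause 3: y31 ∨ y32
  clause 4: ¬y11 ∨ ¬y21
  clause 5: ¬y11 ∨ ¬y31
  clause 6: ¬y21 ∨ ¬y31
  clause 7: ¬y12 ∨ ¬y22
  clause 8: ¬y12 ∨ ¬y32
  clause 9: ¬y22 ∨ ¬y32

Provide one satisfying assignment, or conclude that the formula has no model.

Branch on y11: set y11 = True.
Unit clause (¬y21) forces y21 = False.
Unit clause (y22) forces y22 = True.
Unit clause (¬y31) forces y31 = False.
Unit clause (y32) forces y32 = True.
Now (¬y32) is unsatisfied and unit — conflict.
Backtrack on y11: now try y11 = False.
Unit clause (y12) forces y12 = True.
Unit clause (¬y22) forces y22 = False.
Unit clause (y21) forces y21 = True.
Unit clause (¬y31) forces y31 = False.
Unit clause (y32) forces y32 = True.
Now (¬y32) is unsatisfied and unit — conflict.
Neither y11 = True nor y11 = False works.

UNSATISFIABLE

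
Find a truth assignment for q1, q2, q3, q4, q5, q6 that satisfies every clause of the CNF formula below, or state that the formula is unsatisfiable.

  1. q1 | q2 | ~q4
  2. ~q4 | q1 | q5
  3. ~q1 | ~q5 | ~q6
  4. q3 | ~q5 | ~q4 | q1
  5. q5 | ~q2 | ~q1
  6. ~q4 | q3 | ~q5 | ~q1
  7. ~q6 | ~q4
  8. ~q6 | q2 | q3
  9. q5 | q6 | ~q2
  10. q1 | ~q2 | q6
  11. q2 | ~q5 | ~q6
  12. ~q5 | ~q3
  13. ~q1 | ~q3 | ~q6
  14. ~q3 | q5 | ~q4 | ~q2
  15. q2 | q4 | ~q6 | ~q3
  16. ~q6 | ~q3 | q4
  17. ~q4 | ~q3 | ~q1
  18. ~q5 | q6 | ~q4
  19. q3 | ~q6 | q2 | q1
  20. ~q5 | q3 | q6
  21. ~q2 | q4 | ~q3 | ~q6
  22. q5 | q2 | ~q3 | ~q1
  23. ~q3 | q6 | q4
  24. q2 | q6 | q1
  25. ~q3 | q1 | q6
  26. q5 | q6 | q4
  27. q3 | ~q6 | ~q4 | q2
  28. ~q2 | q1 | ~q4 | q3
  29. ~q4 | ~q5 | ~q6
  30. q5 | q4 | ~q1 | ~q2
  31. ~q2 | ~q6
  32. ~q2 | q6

q1 ↦ 1; q2 ↦ 0; q3 ↦ 0; q4 ↦ 1; q5 ↦ 0; q6 ↦ 0

Branch on q6: set q6 = 0.
Unit clause (~q2) forces q2 = 0.
Unit clause (q1) forces q1 = 1.
Branch on q5: set q5 = 0.
Unit clause (~q3) forces q3 = 0.
Unit clause (q4) forces q4 = 1.
This assignment satisfies each clause.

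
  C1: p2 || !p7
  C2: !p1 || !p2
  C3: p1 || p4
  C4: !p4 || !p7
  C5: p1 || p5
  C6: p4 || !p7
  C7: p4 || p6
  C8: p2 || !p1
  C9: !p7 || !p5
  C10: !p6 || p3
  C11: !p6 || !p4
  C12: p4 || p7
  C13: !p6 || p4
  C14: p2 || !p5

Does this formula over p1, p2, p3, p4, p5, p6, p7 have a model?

Branch on p2: set p2 = true.
The clause (!p1) is unit, so p1 = false.
The clause (p4) is unit, so p4 = true.
The clause (!p7) is unit, so p7 = false.
The clause (p5) is unit, so p5 = true.
The clause (!p6) is unit, so p6 = false.
Every clause is now satisfied; p3 is unconstrained.
A satisfying assignment: p1 ↦ false; p2 ↦ true; p3 ↦ false; p4 ↦ true; p5 ↦ true; p6 ↦ false; p7 ↦ false.

Yes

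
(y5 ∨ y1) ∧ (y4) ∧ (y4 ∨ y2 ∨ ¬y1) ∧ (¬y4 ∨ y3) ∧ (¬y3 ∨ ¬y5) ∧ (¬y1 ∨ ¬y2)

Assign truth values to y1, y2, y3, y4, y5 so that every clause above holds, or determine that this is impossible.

y1=True,  y2=False,  y3=True,  y4=True,  y5=False

(y4) alone gives y4 = True.
(y3) alone gives y3 = True.
(¬y5) alone gives y5 = False.
(y1) alone gives y1 = True.
(¬y2) alone gives y2 = False.
Every clause now holds.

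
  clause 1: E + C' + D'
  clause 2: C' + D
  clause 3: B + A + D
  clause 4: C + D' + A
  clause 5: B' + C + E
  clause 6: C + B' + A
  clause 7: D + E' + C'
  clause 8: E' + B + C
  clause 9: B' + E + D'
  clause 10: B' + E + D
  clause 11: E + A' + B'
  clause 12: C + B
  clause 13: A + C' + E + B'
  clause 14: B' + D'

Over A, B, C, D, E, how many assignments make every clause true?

3

There are 2^5 = 32 truth assignments over (A, B, C, D, E).
Split on A. With A = 1, the clauses containing A are satisfied and A' drops from the rest; 2 of the 2^4 = 16 assignments to the other variables satisfy what remains.
With A = 0, by the same count on the reduced clause set, 1 assignment works.
Total: 2 + 1 = 3.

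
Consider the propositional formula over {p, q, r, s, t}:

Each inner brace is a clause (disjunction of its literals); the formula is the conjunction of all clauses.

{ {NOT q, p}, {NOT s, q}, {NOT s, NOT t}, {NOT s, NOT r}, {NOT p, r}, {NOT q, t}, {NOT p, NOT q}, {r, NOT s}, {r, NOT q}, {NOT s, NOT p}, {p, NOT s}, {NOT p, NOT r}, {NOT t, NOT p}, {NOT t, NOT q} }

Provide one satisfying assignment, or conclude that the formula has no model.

p: false; q: false; r: false; s: false; t: false

Try q = false.
From the singleton clause (NOT s), s = false.
Try p = false.
All clauses hold; r, t can take either value.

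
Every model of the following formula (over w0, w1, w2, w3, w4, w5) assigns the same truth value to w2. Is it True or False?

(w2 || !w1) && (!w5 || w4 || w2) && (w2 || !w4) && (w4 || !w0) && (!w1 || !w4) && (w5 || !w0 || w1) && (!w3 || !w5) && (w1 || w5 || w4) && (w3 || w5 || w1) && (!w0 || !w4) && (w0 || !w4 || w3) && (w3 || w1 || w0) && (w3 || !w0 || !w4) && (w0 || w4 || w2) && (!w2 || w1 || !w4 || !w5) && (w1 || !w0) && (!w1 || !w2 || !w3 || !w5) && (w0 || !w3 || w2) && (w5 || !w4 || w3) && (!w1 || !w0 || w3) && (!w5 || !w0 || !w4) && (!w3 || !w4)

True

Suppose w2 = false.
(!w1) alone gives w1 = false.
(!w4) alone gives w4 = false.
(!w5) alone gives w5 = false.
Now (w5) is unsatisfied and unit — conflict.
So every satisfying assignment has w2 = True.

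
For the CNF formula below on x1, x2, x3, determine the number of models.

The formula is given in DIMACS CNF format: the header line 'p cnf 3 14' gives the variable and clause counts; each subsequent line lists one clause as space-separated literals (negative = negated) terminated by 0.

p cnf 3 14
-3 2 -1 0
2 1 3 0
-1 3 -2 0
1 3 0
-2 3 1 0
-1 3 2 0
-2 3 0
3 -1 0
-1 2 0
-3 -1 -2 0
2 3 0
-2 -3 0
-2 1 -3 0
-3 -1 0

1

There are 2^3 = 8 truth assignments over (x1, x2, x3).
Check each against the 14 clauses (columns in the order x1, x2, x3):
  F F F  ✗ fails (x2 ∨ x1 ∨ x3)
  F F T  ✓ satisfies all
  F T F  ✗ fails (x1 ∨ x3)
  F T T  ✗ fails (¬x2 ∨ ¬x3)
  T F F  ✗ fails (¬x1 ∨ x3 ∨ x2)
  T F T  ✗ fails (¬x3 ∨ x2 ∨ ¬x1)
  T T F  ✗ fails (¬x1 ∨ x3 ∨ ¬x2)
  T T T  ✗ fails (¬x3 ∨ ¬x1 ∨ ¬x2)
1 of the 8 rows is a model.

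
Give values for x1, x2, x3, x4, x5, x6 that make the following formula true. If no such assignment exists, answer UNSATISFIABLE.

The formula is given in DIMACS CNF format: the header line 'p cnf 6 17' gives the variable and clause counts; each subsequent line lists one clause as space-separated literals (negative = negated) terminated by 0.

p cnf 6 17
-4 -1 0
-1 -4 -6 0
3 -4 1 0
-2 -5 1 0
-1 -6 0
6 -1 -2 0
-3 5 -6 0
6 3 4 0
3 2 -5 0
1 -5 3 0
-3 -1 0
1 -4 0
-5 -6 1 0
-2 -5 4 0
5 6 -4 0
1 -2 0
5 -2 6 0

Case x4 = False:
Case x1 = False:
The clause (¬x2) is unit, so x2 = False.
Case x6 = True:
The clause (¬x5) is unit, so x5 = False.
The clause (¬x3) is unit, so x3 = False.
All clauses are satisfied.

x1: False, x2: False, x3: False, x4: False, x5: False, x6: True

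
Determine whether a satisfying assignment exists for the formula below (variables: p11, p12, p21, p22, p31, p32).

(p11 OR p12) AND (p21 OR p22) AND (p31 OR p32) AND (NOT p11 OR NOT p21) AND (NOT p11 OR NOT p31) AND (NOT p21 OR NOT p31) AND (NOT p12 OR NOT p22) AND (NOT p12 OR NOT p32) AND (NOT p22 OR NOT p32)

Try p11 = true.
Unit clause (NOT p21) forces p21 = false.
Unit clause (p22) forces p22 = true.
Unit clause (NOT p31) forces p31 = false.
Unit clause (p32) forces p32 = true.
Now (NOT p32) is unsatisfied and unit — conflict.
Backtrack on p11: now try p11 = false.
Unit clause (p12) forces p12 = true.
Unit clause (NOT p22) forces p22 = false.
Unit clause (p21) forces p21 = true.
Unit clause (NOT p31) forces p31 = false.
Unit clause (p32) forces p32 = true.
Now (NOT p32) is unsatisfied and unit — conflict.
Neither p11 = true nor p11 = false works.
No assignment satisfies every clause.

No, unsatisfiable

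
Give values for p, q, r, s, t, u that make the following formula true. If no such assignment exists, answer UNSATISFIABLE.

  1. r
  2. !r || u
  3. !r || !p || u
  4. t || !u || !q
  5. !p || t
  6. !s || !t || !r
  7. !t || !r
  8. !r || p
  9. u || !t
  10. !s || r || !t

UNSATISFIABLE

From the singleton clause (r), r = true.
From the singleton clause (u), u = true.
From the singleton clause (!t), t = false.
From the singleton clause (!q), q = false.
From the singleton clause (!p), p = false.
That conflicts with the unit clause (p).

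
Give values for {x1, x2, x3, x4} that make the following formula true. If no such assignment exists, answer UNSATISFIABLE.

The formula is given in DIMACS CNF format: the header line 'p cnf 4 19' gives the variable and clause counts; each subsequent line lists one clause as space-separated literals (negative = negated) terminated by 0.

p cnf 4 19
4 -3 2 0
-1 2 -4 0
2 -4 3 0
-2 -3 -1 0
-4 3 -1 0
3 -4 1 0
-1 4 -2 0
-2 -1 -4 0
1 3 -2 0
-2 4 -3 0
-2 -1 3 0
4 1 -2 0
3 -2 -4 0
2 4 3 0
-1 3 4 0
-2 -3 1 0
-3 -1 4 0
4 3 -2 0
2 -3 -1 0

Try x4 = True.
Try x1 = False.
Unit clause (x3) forces x3 = True.
Unit clause (¬x2) forces x2 = False.
Every clause now holds.

x1: False,  x2: False,  x3: True,  x4: True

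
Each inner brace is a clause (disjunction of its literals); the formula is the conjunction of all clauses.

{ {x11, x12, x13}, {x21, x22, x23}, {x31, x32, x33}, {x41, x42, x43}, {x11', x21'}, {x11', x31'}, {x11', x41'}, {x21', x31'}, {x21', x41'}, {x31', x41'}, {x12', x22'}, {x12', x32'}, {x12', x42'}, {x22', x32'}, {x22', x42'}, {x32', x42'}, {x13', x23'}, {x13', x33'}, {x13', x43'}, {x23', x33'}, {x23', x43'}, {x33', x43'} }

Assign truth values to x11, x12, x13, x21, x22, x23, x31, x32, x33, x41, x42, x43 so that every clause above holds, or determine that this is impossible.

Try x11 = 0.
Try x12 = 1.
The clause (x22') is unit, so x22 = 0.
The clause (x32') is unit, so x32 = 0.
The clause (x42') is unit, so x42 = 0.
Try x21 = 1.
The clause (x31') is unit, so x31 = 0.
The clause (x33) is unit, so x33 = 1.
The clause (x41') is unit, so x41 = 0.
The clause (x43) is unit, so x43 = 1.
Now (x43') is unsatisfied and unit — conflict.
That branch fails; take x21 = 0 instead.
The clause (x23) is unit, so x23 = 1.
The clause (x13') is unit, so x13 = 0.
The clause (x33') is unit, so x33 = 0.
The clause (x31) is unit, so x31 = 1.
The clause (x41') is unit, so x41 = 0.
The clause (x43) is unit, so x43 = 1.
Now (x43') is unsatisfied and unit — conflict.
Either choice for x21 ends in contradiction.
That branch fails; take x12 = 0 instead.
The clause (x13) is unit, so x13 = 1.
The clause (x23') is unit, so x23 = 0.
The clause (x33') is unit, so x33 = 0.
The clause (x43') is unit, so x43 = 0.
Try x21 = 1.
The clause (x31') is unit, so x31 = 0.
The clause (x32) is unit, so x32 = 1.
The clause (x41') is unit, so x41 = 0.
The clause (x42) is unit, so x42 = 1.
Now (x42') is unsatisfied and unit — conflict.
That branch fails; take x21 = 0 instead.
The clause (x22) is unit, so x22 = 1.
The clause (x32') is unit, so x32 = 0.
The clause (x31) is unit, so x31 = 1.
The clause (x41') is unit, so x41 = 0.
The clause (x42) is unit, so x42 = 1.
Now (x42') is unsatisfied and unit — conflict.
Either choice for x21 ends in contradiction.
Either choice for x12 ends in contradiction.
That branch fails; take x11 = 1 instead.
The clause (x21') is unit, so x21 = 0.
The clause (x31') is unit, so x31 = 0.
The clause (x41') is unit, so x41 = 0.
Try x22 = 1.
The clause (x12') is unit, so x12 = 0.
The clause (x32') is unit, so x32 = 0.
The clause (x33) is unit, so x33 = 1.
The clause (x42') is unit, so x42 = 0.
The clause (x43) is unit, so x43 = 1.
Now (x43') is unsatisfied and unit — conflict.
That branch fails; take x22 = 0 instead.
The clause (x23) is unit, so x23 = 1.
The clause (x13') is unit, so x13 = 0.
The clause (x33') is unit, so x33 = 0.
The clause (x32) is unit, so x32 = 1.
The clause (x12') is unit, so x12 = 0.
The clause (x42') is unit, so x42 = 0.
The clause (x43) is unit, so x43 = 1.
Now (x43') is unsatisfied and unit — conflict.
Either choice for x22 ends in contradiction.
Either choice for x11 ends in contradiction.

UNSATISFIABLE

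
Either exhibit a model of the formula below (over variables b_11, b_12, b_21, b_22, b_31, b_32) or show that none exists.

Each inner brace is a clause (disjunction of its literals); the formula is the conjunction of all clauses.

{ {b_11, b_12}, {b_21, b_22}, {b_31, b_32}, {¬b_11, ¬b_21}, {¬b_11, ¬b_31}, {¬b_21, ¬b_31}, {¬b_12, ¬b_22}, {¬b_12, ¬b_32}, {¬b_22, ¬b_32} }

UNSATISFIABLE

Suppose b_11 = True.
From the singleton clause (¬b_21), b_21 = False.
From the singleton clause (b_22), b_22 = True.
From the singleton clause (¬b_31), b_31 = False.
From the singleton clause (b_32), b_32 = True.
Now (¬b_32) is unsatisfied and unit — conflict.
Backtrack on b_11: now try b_11 = False.
From the singleton clause (b_12), b_12 = True.
From the singleton clause (¬b_22), b_22 = False.
From the singleton clause (b_21), b_21 = True.
From the singleton clause (¬b_31), b_31 = False.
From the singleton clause (b_32), b_32 = True.
Now (¬b_32) is unsatisfied and unit — conflict.
Neither b_11 = True nor b_11 = False works.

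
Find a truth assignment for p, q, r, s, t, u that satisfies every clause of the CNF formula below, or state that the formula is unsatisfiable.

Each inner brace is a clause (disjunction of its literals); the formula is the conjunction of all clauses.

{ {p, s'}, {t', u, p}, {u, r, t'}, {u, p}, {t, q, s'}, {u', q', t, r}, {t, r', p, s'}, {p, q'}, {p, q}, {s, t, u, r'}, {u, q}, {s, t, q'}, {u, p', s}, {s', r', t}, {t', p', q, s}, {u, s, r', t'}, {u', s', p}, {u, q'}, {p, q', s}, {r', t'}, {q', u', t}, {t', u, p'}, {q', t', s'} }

Try p = 1.
Try u = 1.
Try r = 0.
Try q = 0.
Try t = 0.
The clause (s') is unit, so s = 0.
All clauses are satisfied.

p=1,  q=0,  r=0,  s=0,  t=0,  u=1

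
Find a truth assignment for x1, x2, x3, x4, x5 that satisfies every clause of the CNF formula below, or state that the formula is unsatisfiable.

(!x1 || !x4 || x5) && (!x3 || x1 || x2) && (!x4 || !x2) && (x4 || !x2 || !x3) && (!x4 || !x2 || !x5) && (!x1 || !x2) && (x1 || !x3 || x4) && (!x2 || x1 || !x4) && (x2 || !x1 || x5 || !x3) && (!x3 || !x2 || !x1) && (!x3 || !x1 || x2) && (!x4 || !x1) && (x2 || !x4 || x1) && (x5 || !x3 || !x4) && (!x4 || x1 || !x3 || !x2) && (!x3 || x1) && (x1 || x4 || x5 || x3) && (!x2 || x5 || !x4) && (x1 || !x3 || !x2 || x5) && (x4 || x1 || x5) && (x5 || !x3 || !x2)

Try x4 = false.
Try x2 = false.
Try x3 = false.
Try x1 = true.
No clause remains; x5 is free.

x1=true; x2=false; x3=false; x4=false; x5=true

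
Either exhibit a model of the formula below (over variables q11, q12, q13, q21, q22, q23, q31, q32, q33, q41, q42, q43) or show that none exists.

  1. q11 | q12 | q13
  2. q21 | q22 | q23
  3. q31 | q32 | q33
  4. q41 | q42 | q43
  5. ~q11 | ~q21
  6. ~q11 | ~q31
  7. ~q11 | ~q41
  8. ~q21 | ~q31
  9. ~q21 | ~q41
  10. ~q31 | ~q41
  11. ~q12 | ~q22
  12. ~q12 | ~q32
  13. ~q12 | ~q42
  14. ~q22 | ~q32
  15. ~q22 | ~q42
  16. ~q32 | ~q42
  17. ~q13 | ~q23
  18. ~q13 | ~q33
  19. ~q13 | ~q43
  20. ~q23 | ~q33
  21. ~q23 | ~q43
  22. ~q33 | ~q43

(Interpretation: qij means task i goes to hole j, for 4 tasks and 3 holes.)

UNSATISFIABLE

Suppose q11 = 0.
Suppose q12 = 1.
Unit clause (~q22) forces q22 = 0.
Unit clause (~q32) forces q32 = 0.
Unit clause (~q42) forces q42 = 0.
Suppose q21 = 1.
Unit clause (~q31) forces q31 = 0.
Unit clause (q33) forces q33 = 1.
Unit clause (~q41) forces q41 = 0.
Unit clause (q43) forces q43 = 1.
But (~q43) is also a unit clause — contradiction.
So q21 must be the other value — set q21 = 0.
Unit clause (q23) forces q23 = 1.
Unit clause (~q13) forces q13 = 0.
Unit clause (~q33) forces q33 = 0.
Unit clause (q31) forces q31 = 1.
Unit clause (~q41) forces q41 = 0.
Unit clause (q43) forces q43 = 1.
But (~q43) is also a unit clause — contradiction.
Either choice for q21 ends in contradiction.
So q12 must be the other value — set q12 = 0.
Unit clause (q13) forces q13 = 1.
Unit clause (~q23) forces q23 = 0.
Unit clause (~q33) forces q33 = 0.
Unit clause (~q43) forces q43 = 0.
Suppose q21 = 1.
Unit clause (~q31) forces q31 = 0.
Unit clause (q32) forces q32 = 1.
Unit clause (~q41) forces q41 = 0.
Unit clause (q42) forces q42 = 1.
But (~q42) is also a unit clause — contradiction.
So q21 must be the other value — set q21 = 0.
Unit clause (q22) forces q22 = 1.
Unit clause (~q32) forces q32 = 0.
Unit clause (q31) forces q31 = 1.
Unit clause (~q41) forces q41 = 0.
Unit clause (q42) forces q42 = 1.
But (~q42) is also a unit clause — contradiction.
Either choice for q21 ends in contradiction.
Either choice for q12 ends in contradiction.
So q11 must be the other value — set q11 = 1.
Unit clause (~q21) forces q21 = 0.
Unit clause (~q31) forces q31 = 0.
Unit clause (~q41) forces q41 = 0.
Suppose q22 = 1.
Unit clause (~q12) forces q12 = 0.
Unit clause (~q32) forces q32 = 0.
Unit clause (q33) forces q33 = 1.
Unit clause (~q42) forces q42 = 0.
Unit clause (q43) forces q43 = 1.
But (~q43) is also a unit clause — contradiction.
So q22 must be the other value — set q22 = 0.
Unit clause (q23) forces q23 = 1.
Unit clause (~q13) forces q13 = 0.
Unit clause (~q33) forces q33 = 0.
Unit clause (q32) forces q32 = 1.
Unit clause (~q12) forces q12 = 0.
Unit clause (~q42) forces q42 = 0.
Unit clause (q43) forces q43 = 1.
But (~q43) is also a unit clause — contradiction.
Either choice for q22 ends in contradiction.
Either choice for q11 ends in contradiction.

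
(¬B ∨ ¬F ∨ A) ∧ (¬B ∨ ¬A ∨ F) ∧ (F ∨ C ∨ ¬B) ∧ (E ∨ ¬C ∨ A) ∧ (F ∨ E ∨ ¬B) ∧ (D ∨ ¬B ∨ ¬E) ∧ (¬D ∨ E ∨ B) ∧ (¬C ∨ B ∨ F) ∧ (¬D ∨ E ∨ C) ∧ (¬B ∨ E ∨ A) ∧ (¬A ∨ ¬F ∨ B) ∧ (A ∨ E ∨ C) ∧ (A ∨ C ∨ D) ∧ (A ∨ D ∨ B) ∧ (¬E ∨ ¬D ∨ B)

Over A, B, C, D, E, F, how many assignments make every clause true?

8

There are 2^6 = 64 truth assignments over (A, B, C, D, E, F).
Split on D. With D = True, the clauses containing D are satisfied and ¬D drops from the rest; 4 of the 2^5 = 32 assignments to the other variables satisfy what remains.
With D = False, by the same count on the reduced clause set, 4 assignments work.
Total: 4 + 4 = 8.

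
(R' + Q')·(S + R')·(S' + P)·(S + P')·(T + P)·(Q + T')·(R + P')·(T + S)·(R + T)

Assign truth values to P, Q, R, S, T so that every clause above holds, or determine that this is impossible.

Branch on R: set R = 0.
(P') alone gives P = 0.
(S') alone gives S = 0.
(T) alone gives T = 1.
(Q) alone gives Q = 1.
This assignment satisfies each clause.

P ↦ 0, Q ↦ 1, R ↦ 0, S ↦ 0, T ↦ 1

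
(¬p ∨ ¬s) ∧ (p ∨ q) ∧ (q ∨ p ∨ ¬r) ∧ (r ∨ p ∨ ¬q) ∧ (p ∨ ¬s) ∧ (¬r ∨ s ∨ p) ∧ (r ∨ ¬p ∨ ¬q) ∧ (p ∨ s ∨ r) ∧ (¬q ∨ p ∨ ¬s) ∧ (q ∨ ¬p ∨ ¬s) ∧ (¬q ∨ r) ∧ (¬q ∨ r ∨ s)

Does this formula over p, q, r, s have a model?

Yes, satisfiable

Suppose p = True.
(¬s) alone gives s = False.
Suppose r = True.
All clauses hold; q can take either value.
A satisfying assignment: p=True; q=False; r=True; s=False.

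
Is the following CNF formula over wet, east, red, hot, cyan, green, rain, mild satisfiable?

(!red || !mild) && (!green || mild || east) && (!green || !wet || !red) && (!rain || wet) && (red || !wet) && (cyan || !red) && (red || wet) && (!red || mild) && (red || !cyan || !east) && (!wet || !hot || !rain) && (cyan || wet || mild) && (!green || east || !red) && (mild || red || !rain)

Case red = false:
(!wet) alone gives wet = false.
But (wet) is also a unit clause — contradiction.
So red must be the other value — set red = true.
(!mild) alone gives mild = false.
But (mild) is also a unit clause — contradiction.
Neither red = true nor red = false works.
No assignment satisfies every clause.

No, unsatisfiable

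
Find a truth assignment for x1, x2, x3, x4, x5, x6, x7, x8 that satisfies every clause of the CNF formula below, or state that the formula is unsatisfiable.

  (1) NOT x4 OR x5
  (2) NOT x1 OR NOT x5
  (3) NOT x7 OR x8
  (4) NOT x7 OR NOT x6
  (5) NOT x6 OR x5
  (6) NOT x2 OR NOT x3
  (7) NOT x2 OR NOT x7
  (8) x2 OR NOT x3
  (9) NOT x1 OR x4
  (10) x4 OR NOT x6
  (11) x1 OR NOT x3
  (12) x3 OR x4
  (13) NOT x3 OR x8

x1=false,  x2=false,  x3=false,  x4=true,  x5=true,  x6=true,  x7=false,  x8=true

Case x4 = true:
From the singleton clause (x5), x5 = true.
From the singleton clause (NOT x1), x1 = false.
From the singleton clause (NOT x3), x3 = false.
Case x7 = false:
No clause remains; x2, x6, x8 are free.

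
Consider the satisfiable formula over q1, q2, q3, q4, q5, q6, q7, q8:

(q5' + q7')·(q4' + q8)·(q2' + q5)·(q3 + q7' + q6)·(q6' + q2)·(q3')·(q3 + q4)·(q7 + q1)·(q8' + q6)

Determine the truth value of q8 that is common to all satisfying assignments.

True

Suppose q8 = 0.
(q4') alone gives q4 = 0.
(q3') alone gives q3 = 0.
But (q3) is also a unit clause — contradiction.
So every satisfying assignment has q8 = True.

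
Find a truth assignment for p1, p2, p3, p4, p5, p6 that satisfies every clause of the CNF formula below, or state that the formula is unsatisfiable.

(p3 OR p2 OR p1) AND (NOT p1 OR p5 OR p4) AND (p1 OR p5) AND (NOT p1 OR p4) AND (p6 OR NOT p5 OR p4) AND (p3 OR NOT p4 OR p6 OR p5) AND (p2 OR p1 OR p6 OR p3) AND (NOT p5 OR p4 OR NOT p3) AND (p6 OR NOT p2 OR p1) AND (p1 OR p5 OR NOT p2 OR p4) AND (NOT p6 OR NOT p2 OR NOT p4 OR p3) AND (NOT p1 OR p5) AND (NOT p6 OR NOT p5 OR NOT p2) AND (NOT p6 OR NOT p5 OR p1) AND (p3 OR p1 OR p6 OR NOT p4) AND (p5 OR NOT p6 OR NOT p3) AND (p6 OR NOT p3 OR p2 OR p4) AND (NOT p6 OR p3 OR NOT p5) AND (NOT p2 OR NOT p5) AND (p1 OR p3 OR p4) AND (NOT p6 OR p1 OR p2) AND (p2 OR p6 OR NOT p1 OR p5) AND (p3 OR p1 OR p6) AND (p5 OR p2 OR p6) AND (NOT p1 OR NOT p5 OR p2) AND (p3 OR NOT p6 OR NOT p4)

p1=false,  p2=false,  p3=true,  p4=true,  p5=true,  p6=false

Branch on p1: set p1 = false.
From the singleton clause (p5), p5 = true.
From the singleton clause (NOT p6), p6 = false.
From the singleton clause (p4), p4 = true.
From the singleton clause (NOT p2), p2 = false.
From the singleton clause (p3), p3 = true.
All clauses are satisfied.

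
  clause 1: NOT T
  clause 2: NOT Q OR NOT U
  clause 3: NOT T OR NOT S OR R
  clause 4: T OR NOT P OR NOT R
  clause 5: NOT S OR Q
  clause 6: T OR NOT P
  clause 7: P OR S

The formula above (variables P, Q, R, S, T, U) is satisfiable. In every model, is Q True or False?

Suppose Q = false.
(NOT T) alone gives T = false.
(NOT S) alone gives S = false.
(NOT P) alone gives P = false.
That conflicts with the unit clause (P).
So every satisfying assignment has Q = True.

True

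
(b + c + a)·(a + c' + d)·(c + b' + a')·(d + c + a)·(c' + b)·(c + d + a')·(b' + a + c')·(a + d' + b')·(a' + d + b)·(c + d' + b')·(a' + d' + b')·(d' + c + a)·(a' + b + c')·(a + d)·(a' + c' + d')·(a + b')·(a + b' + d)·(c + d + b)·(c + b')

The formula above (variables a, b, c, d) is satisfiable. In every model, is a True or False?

True

Suppose a = 0.
(d) alone gives d = 1.
(b') alone gives b = 0.
(c) alone gives c = 1.
That conflicts with the unit clause (c').
So every satisfying assignment has a = True.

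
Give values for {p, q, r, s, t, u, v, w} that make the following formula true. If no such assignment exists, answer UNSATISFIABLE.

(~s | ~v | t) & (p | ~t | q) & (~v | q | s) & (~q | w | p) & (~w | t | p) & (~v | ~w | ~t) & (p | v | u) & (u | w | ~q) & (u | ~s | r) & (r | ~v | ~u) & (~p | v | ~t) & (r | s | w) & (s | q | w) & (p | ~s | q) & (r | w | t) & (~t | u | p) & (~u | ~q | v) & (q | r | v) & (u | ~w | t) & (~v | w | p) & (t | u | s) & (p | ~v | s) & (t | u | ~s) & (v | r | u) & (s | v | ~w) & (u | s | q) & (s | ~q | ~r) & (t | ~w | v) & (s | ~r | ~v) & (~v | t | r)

p: 1; q: 0; r: 1; s: 1; t: 0; u: 1; v: 0; w: 0

Suppose s = 1.
Suppose v = 0.
Suppose p = 1.
Unit clause (~t) forces t = 0.
Unit clause (u) forces u = 1.
Unit clause (~q) forces q = 0.
Unit clause (r) forces r = 1.
Unit clause (~w) forces w = 0.
Every clause now holds.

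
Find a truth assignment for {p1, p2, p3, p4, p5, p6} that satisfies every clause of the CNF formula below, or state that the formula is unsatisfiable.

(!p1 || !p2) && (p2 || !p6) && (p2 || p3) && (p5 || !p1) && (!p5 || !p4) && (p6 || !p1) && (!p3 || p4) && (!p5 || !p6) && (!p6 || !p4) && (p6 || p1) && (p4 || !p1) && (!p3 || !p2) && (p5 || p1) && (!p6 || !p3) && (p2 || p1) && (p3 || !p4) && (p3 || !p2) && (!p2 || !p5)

UNSATISFIABLE

Suppose p1 = false.
From the singleton clause (p6), p6 = true.
From the singleton clause (p2), p2 = true.
From the singleton clause (!p5), p5 = false.
Now (p5) is unsatisfied and unit — conflict.
Undo p1 and try p1 = true.
From the singleton clause (!p2), p2 = false.
From the singleton clause (!p6), p6 = false.
Now (p6) is unsatisfied and unit — conflict.
Both values of p1 lead to a conflict.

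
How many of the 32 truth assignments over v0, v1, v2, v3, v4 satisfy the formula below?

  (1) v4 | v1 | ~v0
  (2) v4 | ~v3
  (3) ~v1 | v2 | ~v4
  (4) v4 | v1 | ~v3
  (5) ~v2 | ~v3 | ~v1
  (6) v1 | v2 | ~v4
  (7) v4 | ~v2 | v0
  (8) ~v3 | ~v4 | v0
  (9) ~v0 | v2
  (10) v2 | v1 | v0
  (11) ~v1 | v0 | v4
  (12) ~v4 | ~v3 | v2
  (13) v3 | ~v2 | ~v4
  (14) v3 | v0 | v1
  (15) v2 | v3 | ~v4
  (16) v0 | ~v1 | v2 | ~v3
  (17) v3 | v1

2

There are 2^5 = 32 truth assignments over (v0, v1, v2, v3, v4).
Split on v1. With v1 = 1, the clauses containing v1 are satisfied and ~v1 drops from the rest; 1 of the 2^4 = 16 assignments to the other variables satisfy what remains.
With v1 = 0, by the same count on the reduced clause set, 1 assignment works.
Total: 1 + 1 = 2.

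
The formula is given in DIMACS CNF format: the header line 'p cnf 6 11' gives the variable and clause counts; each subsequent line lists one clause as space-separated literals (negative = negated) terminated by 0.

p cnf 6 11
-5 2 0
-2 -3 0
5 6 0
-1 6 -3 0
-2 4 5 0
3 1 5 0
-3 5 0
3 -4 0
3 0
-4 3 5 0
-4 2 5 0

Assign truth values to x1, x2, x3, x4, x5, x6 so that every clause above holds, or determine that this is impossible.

UNSATISFIABLE

The clause (x3) is unit, so x3 = True.
The clause (¬x2) is unit, so x2 = False.
The clause (¬x5) is unit, so x5 = False.
That conflicts with the unit clause (x5).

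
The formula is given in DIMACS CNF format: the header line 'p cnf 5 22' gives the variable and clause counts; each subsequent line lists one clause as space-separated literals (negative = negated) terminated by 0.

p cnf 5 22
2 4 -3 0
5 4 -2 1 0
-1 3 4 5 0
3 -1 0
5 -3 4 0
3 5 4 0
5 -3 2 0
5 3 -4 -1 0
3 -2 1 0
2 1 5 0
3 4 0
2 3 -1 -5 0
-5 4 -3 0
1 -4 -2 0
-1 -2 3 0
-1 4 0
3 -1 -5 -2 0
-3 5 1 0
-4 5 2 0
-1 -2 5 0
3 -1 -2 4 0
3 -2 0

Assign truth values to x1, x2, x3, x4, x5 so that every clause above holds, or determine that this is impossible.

x1 ↦ True,  x2 ↦ True,  x3 ↦ True,  x4 ↦ True,  x5 ↦ True

Suppose x3 = True.
Suppose x2 = True.
Suppose x5 = True.
The clause (x4) is unit, so x4 = True.
The clause (x1) is unit, so x1 = True.
This assignment satisfies each clause.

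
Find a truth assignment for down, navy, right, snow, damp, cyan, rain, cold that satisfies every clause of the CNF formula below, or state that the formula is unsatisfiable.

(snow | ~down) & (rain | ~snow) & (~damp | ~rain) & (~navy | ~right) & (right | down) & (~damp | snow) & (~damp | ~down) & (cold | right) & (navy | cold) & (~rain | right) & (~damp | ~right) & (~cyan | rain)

down ↦ 1, navy ↦ 0, right ↦ 1, snow ↦ 1, damp ↦ 0, cyan ↦ 1, rain ↦ 1, cold ↦ 1

Branch on snow: set snow = 1.
From the singleton clause (rain), rain = 1.
From the singleton clause (~damp), damp = 0.
From the singleton clause (right), right = 1.
From the singleton clause (~navy), navy = 0.
From the singleton clause (cold), cold = 1.
No clause remains; down, cyan are free.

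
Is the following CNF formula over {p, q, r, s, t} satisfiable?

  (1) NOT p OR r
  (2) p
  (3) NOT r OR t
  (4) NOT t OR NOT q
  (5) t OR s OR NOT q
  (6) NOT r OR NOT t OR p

From the singleton clause (p), p = true.
From the singleton clause (r), r = true.
From the singleton clause (t), t = true.
From the singleton clause (NOT q), q = false.
No clause remains; s is free.
A satisfying assignment: p=true,  q=false,  r=true,  s=false,  t=true.

Yes, satisfiable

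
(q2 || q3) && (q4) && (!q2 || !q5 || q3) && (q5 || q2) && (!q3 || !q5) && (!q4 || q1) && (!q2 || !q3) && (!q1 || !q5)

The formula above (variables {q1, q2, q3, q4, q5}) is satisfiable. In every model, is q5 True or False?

Suppose q5 = true.
The clause (q4) is unit, so q4 = true.
The clause (!q3) is unit, so q3 = false.
The clause (q2) is unit, so q2 = true.
But (!q2) is also a unit clause — contradiction.
So every satisfying assignment has q5 = False.

False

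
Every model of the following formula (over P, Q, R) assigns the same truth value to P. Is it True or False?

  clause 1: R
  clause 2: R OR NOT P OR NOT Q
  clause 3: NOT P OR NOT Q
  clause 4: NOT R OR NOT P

False

Suppose P = true.
Unit clause (R) forces R = true.
That conflicts with the unit clause (NOT R).
So every satisfying assignment has P = False.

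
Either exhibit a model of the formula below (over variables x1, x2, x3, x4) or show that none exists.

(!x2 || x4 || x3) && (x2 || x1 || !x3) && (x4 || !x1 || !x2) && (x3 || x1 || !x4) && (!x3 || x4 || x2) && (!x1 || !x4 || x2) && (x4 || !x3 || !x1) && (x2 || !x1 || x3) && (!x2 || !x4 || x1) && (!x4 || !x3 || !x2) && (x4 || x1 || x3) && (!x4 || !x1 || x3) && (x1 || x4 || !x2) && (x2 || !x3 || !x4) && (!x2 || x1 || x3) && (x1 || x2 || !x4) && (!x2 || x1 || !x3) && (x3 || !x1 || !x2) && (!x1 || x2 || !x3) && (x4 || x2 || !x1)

UNSATISFIABLE

Branch on x2: set x2 = false.
Branch on x1: set x1 = true.
Unit clause (!x4) forces x4 = false.
That conflicts with the unit clause (x4).
So x1 must be the other value — set x1 = false.
Unit clause (!x3) forces x3 = false.
Unit clause (!x4) forces x4 = false.
That conflicts with the unit clause (x4).
Neither x1 = true nor x1 = false works.
So x2 must be the other value — set x2 = true.
Branch on x4: set x4 = true.
Unit clause (x1) forces x1 = true.
Unit clause (!x3) forces x3 = false.
That conflicts with the unit clause (x3).
So x4 must be the other value — set x4 = false.
Unit clause (x3) forces x3 = true.
Unit clause (!x1) forces x1 = false.
That conflicts with the unit clause (x1).
Neither x4 = true nor x4 = false works.
Neither x2 = true nor x2 = false works.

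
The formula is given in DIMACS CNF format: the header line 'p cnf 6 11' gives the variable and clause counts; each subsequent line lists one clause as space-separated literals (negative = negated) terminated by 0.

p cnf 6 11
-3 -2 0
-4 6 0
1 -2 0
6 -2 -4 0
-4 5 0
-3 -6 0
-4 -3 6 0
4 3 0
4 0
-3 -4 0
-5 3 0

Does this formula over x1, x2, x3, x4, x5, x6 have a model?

No, unsatisfiable

The clause (x4) is unit, so x4 = True.
The clause (x6) is unit, so x6 = True.
The clause (x5) is unit, so x5 = True.
The clause (¬x3) is unit, so x3 = False.
That conflicts with the unit clause (x3).
No assignment satisfies every clause.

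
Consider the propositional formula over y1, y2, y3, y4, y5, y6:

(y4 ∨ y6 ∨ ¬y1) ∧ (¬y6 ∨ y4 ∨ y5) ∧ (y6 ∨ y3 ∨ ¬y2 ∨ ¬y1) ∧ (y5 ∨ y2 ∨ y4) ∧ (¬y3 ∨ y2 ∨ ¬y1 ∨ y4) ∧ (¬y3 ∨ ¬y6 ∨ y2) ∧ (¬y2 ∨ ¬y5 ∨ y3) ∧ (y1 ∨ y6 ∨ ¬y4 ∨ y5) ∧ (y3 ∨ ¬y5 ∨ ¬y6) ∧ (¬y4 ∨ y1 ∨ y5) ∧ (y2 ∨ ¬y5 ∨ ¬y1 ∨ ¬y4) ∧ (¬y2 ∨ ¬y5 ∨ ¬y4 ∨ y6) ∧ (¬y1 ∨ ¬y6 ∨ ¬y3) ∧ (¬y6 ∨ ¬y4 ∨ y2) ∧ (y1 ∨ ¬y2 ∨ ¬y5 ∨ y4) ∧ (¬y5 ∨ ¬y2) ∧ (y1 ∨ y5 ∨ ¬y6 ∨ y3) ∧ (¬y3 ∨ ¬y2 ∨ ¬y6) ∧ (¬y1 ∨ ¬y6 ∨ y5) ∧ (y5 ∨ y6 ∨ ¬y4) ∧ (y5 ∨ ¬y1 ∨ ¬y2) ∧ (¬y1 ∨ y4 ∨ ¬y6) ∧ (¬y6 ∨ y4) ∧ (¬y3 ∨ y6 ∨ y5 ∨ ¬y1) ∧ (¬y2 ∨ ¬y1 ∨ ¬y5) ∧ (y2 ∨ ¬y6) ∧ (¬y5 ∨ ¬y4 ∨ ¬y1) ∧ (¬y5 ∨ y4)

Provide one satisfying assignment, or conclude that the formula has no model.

y1: False, y2: False, y3: True, y4: True, y5: True, y6: False

Suppose y5 = True.
The clause (¬y2) is unit, so y2 = False.
The clause (¬y6) is unit, so y6 = False.
The clause (y4) is unit, so y4 = True.
The clause (¬y1) is unit, so y1 = False.
Every clause is now satisfied; y3 is unconstrained.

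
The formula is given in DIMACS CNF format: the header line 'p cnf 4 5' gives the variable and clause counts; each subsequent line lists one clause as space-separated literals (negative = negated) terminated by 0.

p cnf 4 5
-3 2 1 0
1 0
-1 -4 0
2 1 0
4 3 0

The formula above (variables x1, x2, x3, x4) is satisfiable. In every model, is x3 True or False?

True

Suppose x3 = False.
The clause (x1) is unit, so x1 = True.
The clause (¬x4) is unit, so x4 = False.
But (x4) is also a unit clause — contradiction.
So every satisfying assignment has x3 = True.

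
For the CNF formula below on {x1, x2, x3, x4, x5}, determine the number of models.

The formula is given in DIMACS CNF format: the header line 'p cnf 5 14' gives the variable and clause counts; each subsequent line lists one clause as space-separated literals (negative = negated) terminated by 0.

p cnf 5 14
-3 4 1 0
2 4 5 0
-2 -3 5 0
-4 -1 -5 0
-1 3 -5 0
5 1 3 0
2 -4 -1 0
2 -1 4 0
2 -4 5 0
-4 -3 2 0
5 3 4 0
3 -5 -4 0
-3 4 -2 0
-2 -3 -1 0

There are 2^5 = 32 truth assignments over (x1, x2, x3, x4, x5).
Split on x1. With x1 = True, the clauses containing x1 are satisfied and ¬x1 drops from the rest; 1 of the 2^4 = 16 assignments to the other variables satisfy what remains.
With x1 = False, by the same count on the reduced clause set, 3 assignments work.
(One model: x1=F, x2=F, x3=F, x4=F, x5=T.)
Total: 1 + 3 = 4.

4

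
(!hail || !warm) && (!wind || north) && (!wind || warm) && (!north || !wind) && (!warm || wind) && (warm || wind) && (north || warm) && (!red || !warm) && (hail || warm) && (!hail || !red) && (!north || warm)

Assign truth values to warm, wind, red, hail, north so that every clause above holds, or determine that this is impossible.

UNSATISFIABLE

Suppose hail = false.
The clause (warm) is unit, so warm = true.
The clause (wind) is unit, so wind = true.
The clause (north) is unit, so north = true.
But (!north) is also a unit clause — contradiction.
So hail must be the other value — set hail = true.
The clause (!warm) is unit, so warm = false.
The clause (!wind) is unit, so wind = false.
But (wind) is also a unit clause — contradiction.
Either choice for hail ends in contradiction.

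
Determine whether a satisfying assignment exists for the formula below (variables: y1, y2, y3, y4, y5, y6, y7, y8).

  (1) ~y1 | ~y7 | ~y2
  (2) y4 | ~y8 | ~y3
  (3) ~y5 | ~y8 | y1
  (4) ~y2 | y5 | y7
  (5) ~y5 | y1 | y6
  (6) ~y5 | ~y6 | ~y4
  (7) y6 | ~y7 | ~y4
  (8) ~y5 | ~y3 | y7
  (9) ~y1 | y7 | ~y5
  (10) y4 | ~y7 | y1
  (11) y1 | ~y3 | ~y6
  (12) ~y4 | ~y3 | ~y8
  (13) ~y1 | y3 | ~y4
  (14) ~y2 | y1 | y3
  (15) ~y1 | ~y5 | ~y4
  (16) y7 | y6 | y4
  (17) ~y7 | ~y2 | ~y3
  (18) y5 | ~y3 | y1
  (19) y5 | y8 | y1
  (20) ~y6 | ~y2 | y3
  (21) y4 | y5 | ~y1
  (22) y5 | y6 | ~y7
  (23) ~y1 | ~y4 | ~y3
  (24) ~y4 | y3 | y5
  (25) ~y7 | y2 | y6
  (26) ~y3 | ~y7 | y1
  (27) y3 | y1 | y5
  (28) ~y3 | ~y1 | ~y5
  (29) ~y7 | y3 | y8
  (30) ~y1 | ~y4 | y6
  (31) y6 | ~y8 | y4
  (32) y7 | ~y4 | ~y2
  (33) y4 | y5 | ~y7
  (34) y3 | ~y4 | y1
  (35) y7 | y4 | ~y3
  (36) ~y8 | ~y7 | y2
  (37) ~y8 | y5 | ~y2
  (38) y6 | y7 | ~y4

Yes

Try y1 = 0.
Try y5 = 1.
From the singleton clause (~y8), y8 = 0.
From the singleton clause (y6), y6 = 1.
From the singleton clause (~y4), y4 = 0.
From the singleton clause (~y7), y7 = 0.
From the singleton clause (~y3), y3 = 0.
From the singleton clause (~y2), y2 = 0.
All clauses are satisfied.
A satisfying assignment: y1: 0; y2: 0; y3: 0; y4: 0; y5: 1; y6: 1; y7: 0; y8: 0.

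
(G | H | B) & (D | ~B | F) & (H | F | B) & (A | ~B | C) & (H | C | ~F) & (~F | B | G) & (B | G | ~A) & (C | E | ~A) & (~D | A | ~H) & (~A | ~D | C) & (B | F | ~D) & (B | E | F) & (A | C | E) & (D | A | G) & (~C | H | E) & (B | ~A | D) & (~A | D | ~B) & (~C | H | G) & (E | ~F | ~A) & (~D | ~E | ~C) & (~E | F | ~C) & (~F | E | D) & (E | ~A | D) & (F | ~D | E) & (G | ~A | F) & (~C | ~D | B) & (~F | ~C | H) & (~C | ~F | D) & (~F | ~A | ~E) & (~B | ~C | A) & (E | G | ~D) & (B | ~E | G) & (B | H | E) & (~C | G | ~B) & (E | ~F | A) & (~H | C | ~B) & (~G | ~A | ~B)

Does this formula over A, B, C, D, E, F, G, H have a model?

Case G = 1:
Case A = 0:
Case B = 0:
Case H = 1:
From the singleton clause (~D), D = 0.
Case E = 1:
Case F = 0:
From the singleton clause (~C), C = 0.
This assignment satisfies each clause.
A satisfying assignment: A ↦ 0, B ↦ 0, C ↦ 0, D ↦ 0, E ↦ 1, F ↦ 0, G ↦ 1, H ↦ 1.

Satisfiable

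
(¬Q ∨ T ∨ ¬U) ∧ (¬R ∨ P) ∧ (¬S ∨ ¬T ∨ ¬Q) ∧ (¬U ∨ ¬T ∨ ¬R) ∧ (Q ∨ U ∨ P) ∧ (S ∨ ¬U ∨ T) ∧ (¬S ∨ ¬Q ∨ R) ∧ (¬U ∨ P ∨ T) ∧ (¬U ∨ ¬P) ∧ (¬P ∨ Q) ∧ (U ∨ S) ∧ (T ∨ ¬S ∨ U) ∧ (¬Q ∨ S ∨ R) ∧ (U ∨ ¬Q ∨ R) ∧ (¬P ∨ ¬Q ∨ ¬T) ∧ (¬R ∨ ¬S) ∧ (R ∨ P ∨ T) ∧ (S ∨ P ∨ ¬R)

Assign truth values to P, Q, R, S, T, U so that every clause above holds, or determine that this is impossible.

P ↦ False,  Q ↦ False,  R ↦ False,  S ↦ False,  T ↦ True,  U ↦ True

Branch on R: set R = False.
Branch on S: set S = False.
Unit clause (U) forces U = True.
Unit clause (T) forces T = True.
Unit clause (¬P) forces P = False.
Unit clause (¬Q) forces Q = False.
All clauses are satisfied.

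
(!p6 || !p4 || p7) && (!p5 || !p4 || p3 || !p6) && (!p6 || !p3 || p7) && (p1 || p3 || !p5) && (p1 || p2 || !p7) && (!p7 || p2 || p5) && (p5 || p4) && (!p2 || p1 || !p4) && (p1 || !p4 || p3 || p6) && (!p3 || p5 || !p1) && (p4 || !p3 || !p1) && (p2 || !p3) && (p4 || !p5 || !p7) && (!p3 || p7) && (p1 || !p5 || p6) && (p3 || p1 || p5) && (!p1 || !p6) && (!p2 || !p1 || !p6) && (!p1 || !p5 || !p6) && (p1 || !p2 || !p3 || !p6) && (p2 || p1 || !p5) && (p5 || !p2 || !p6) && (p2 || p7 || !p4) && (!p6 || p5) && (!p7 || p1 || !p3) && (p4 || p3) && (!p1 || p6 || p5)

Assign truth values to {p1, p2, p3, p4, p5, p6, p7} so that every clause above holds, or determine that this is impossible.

p1: true; p2: true; p3: false; p4: true; p5: true; p6: false; p7: true

Try p5 = true.
Try p1 = true.
Unit clause (!p6) forces p6 = false.
Try p4 = true.
Try p2 = true.
Try p3 = false.
Every clause is now satisfied; p7 is unconstrained.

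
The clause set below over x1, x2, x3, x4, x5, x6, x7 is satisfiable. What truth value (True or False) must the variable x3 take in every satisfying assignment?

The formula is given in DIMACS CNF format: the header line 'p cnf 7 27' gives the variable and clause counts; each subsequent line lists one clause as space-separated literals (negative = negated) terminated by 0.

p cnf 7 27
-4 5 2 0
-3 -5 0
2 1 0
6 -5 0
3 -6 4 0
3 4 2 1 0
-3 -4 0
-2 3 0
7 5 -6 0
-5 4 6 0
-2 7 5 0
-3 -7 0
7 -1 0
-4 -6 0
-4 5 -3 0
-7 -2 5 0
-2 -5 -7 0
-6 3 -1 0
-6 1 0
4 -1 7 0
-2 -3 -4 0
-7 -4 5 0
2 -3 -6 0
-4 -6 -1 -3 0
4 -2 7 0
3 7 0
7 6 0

False

Suppose x3 = True.
From the singleton clause (¬x5), x5 = False.
From the singleton clause (¬x4), x4 = False.
From the singleton clause (¬x7), x7 = False.
From the singleton clause (¬x6), x6 = False.
But (x6) is also a unit clause — contradiction.
So every satisfying assignment has x3 = False.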